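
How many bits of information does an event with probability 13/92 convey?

Information content I(x) = -log₂(p(x))
I = -log₂(13/92) = -log₂(0.1413)
I = 2.8231 bits


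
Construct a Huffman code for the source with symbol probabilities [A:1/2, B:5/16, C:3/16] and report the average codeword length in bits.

Huffman tree construction:
Combine smallest probabilities repeatedly
Resulting codes:
  A: 0 (length 1)
  B: 11 (length 2)
  C: 10 (length 2)
Average length = Σ p(s) × length(s) = 1.5000 bits


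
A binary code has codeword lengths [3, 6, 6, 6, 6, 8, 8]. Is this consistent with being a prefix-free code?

Kraft inequality: Σ 2^(-l_i) ≤ 1 for prefix-free code
Calculating: 2^(-3) + 2^(-6) + 2^(-6) + 2^(-6) + 2^(-6) + 2^(-8) + 2^(-8)
= 0.125 + 0.015625 + 0.015625 + 0.015625 + 0.015625 + 0.00390625 + 0.00390625
= 0.1953
Since 0.1953 ≤ 1, prefix-free code exists


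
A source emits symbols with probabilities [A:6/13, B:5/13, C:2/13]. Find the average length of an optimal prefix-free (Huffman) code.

Huffman tree construction:
Combine smallest probabilities repeatedly
Resulting codes:
  A: 0 (length 1)
  B: 11 (length 2)
  C: 10 (length 2)
Average length = Σ p(s) × length(s) = 1.5385 bits


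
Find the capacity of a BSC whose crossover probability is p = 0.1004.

For BSC with error probability p:
C = 1 - H(p) where H(p) is binary entropy
H(0.1004) = -0.1004 × log₂(0.1004) - 0.8996 × log₂(0.8996)
H(p) = 0.4703
C = 1 - 0.4703 = 0.5297 bits/use


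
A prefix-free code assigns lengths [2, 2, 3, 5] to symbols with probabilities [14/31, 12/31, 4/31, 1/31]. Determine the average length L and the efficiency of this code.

Average length L = Σ p_i × l_i = 2.2258 bits
Entropy H = 1.5890 bits
Efficiency η = H/L × 100% = 71.39%


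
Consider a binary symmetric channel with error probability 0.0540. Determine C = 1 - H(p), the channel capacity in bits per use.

For BSC with error probability p:
C = 1 - H(p) where H(p) is binary entropy
H(0.0540) = -0.0540 × log₂(0.0540) - 0.9460 × log₂(0.9460)
H(p) = 0.3032
C = 1 - 0.3032 = 0.6968 bits/use


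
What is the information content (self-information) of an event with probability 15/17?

Information content I(x) = -log₂(p(x))
I = -log₂(15/17) = -log₂(0.8824)
I = 0.1806 bits


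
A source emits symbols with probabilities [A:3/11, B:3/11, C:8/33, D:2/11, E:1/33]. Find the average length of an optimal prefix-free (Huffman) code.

Huffman tree construction:
Combine smallest probabilities repeatedly
Resulting codes:
  A: 10 (length 2)
  B: 11 (length 2)
  C: 01 (length 2)
  D: 001 (length 3)
  E: 000 (length 3)
Average length = Σ p(s) × length(s) = 2.2121 bits


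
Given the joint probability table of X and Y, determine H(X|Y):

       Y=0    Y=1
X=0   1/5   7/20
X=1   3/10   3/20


H(X|Y) = Σ_y p(y) H(X|Y=y)
  p(Y=0) = 1/2, H(X|Y=0) = 0.9710
  p(Y=1) = 1/2, H(X|Y=1) = 0.8813
H(X|Y) = 0.5000×0.9710 + 0.5000×0.8813 = 0.9261 bits


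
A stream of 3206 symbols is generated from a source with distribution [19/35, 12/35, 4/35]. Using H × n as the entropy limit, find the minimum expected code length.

Entropy H = 1.3656 bits/symbol
Minimum bits = H × n = 1.3656 × 3206
= 4378.00 bits


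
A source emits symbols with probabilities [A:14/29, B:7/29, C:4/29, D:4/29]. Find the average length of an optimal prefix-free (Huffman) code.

Huffman tree construction:
Combine smallest probabilities repeatedly
Resulting codes:
  A: 0 (length 1)
  B: 10 (length 2)
  C: 110 (length 3)
  D: 111 (length 3)
Average length = Σ p(s) × length(s) = 1.7931 bits


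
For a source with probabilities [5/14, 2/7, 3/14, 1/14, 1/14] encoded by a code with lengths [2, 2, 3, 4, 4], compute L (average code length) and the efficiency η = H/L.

Average length L = Σ p_i × l_i = 2.5000 bits
Entropy H = 2.0670 bits
Efficiency η = H/L × 100% = 82.68%


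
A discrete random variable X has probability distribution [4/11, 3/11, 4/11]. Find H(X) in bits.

H(X) = -Σ p(x) log₂ p(x)
  -4/11 × log₂(4/11) = 0.5307
  -3/11 × log₂(3/11) = 0.5112
  -4/11 × log₂(4/11) = 0.5307
H(X) = 1.5726 bits


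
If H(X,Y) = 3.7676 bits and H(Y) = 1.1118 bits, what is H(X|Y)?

Chain rule: H(X,Y) = H(X|Y) + H(Y)
H(X|Y) = H(X,Y) - H(Y) = 3.7676 - 1.1118 = 2.6558 bits


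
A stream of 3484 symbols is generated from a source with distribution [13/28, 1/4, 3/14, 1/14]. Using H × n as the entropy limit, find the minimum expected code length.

Entropy H = 1.7621 bits/symbol
Minimum bits = H × n = 1.7621 × 3484
= 6139.18 bits


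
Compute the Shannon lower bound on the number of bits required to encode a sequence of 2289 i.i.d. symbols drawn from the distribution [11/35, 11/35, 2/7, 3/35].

Entropy H = 1.8698 bits/symbol
Minimum bits = H × n = 1.8698 × 2289
= 4279.99 bits


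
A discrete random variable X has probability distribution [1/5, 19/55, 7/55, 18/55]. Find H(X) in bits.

H(X) = -Σ p(x) log₂ p(x)
  -1/5 × log₂(1/5) = 0.4644
  -19/55 × log₂(19/55) = 0.5297
  -7/55 × log₂(7/55) = 0.3785
  -18/55 × log₂(18/55) = 0.5274
H(X) = 1.9000 bits


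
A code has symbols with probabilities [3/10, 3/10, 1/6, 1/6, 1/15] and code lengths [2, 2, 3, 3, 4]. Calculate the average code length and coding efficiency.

Average length L = Σ p_i × l_i = 2.4667 bits
Entropy H = 2.1643 bits
Efficiency η = H/L × 100% = 87.74%


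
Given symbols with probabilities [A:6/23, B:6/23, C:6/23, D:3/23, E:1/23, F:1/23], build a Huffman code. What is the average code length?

Huffman tree construction:
Combine smallest probabilities repeatedly
Resulting codes:
  A: 01 (length 2)
  B: 10 (length 2)
  C: 11 (length 2)
  D: 001 (length 3)
  E: 0000 (length 4)
  F: 0001 (length 4)
Average length = Σ p(s) × length(s) = 2.3043 bits


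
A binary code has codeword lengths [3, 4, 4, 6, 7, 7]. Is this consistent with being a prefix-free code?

Kraft inequality: Σ 2^(-l_i) ≤ 1 for prefix-free code
Calculating: 2^(-3) + 2^(-4) + 2^(-4) + 2^(-6) + 2^(-7) + 2^(-7)
= 0.125 + 0.0625 + 0.0625 + 0.015625 + 0.0078125 + 0.0078125
= 0.2812
Since 0.2812 ≤ 1, prefix-free code exists


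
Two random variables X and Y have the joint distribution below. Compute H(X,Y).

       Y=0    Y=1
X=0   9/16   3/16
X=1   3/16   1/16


H(X,Y) = -Σ p(x,y) log₂ p(x,y)
  p(0,0)=9/16: -0.5625 × log₂(0.5625) = 0.4669
  p(0,1)=3/16: -0.1875 × log₂(0.1875) = 0.4528
  p(1,0)=3/16: -0.1875 × log₂(0.1875) = 0.4528
  p(1,1)=1/16: -0.0625 × log₂(0.0625) = 0.2500
H(X,Y) = 1.6226 bits


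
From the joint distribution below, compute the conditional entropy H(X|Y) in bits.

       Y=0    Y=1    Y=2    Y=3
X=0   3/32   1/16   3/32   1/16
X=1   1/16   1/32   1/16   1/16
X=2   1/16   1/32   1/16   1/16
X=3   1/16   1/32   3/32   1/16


H(X|Y) = Σ_y p(y) H(X|Y=y)
  p(Y=0) = 9/32, H(X|Y=0) = 1.9749
  p(Y=1) = 5/32, H(X|Y=1) = 1.9219
  p(Y=2) = 5/16, H(X|Y=2) = 1.9710
  p(Y=3) = 1/4, H(X|Y=3) = 2.0000
H(X|Y) = 0.2812×1.9749 + 0.1562×1.9219 + 0.3125×1.9710 + 0.2500×2.0000 = 1.9717 bits


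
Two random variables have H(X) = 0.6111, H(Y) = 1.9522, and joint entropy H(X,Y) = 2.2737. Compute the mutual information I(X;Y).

I(X;Y) = H(X) + H(Y) - H(X,Y)
I(X;Y) = 0.6111 + 1.9522 - 2.2737 = 0.2896 bits


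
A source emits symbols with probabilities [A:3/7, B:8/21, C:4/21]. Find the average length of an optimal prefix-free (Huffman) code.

Huffman tree construction:
Combine smallest probabilities repeatedly
Resulting codes:
  A: 0 (length 1)
  B: 11 (length 2)
  C: 10 (length 2)
Average length = Σ p(s) × length(s) = 1.5714 bits


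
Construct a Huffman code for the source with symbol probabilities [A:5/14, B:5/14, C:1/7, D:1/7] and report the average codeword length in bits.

Huffman tree construction:
Combine smallest probabilities repeatedly
Resulting codes:
  A: 11 (length 2)
  B: 0 (length 1)
  C: 100 (length 3)
  D: 101 (length 3)
Average length = Σ p(s) × length(s) = 1.9286 bits


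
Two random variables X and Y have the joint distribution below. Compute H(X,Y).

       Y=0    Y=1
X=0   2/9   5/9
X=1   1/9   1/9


H(X,Y) = -Σ p(x,y) log₂ p(x,y)
  p(0,0)=2/9: -0.2222 × log₂(0.2222) = 0.4822
  p(0,1)=5/9: -0.5556 × log₂(0.5556) = 0.4711
  p(1,0)=1/9: -0.1111 × log₂(0.1111) = 0.3522
  p(1,1)=1/9: -0.1111 × log₂(0.1111) = 0.3522
H(X,Y) = 1.6577 bits


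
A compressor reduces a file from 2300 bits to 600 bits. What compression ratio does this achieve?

Compression ratio = Original / Compressed
= 2300 / 600 = 3.83:1


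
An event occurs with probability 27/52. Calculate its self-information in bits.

Information content I(x) = -log₂(p(x))
I = -log₂(27/52) = -log₂(0.5192)
I = 0.9456 bits


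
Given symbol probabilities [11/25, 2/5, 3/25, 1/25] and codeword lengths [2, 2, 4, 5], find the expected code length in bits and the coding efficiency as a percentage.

Average length L = Σ p_i × l_i = 2.3600 bits
Entropy H = 1.6027 bits
Efficiency η = H/L × 100% = 67.91%


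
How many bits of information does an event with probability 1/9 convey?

Information content I(x) = -log₂(p(x))
I = -log₂(1/9) = -log₂(0.1111)
I = 3.1699 bits


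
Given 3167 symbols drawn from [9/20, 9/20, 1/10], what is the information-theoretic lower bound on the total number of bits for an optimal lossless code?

Entropy H = 1.3690 bits/symbol
Minimum bits = H × n = 1.3690 × 3167
= 4335.61 bits


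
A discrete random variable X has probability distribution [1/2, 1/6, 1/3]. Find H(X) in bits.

H(X) = -Σ p(x) log₂ p(x)
  -1/2 × log₂(1/2) = 0.5000
  -1/6 × log₂(1/6) = 0.4308
  -1/3 × log₂(1/3) = 0.5283
H(X) = 1.4591 bits


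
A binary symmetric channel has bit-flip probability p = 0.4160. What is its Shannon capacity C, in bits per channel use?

For BSC with error probability p:
C = 1 - H(p) where H(p) is binary entropy
H(0.4160) = -0.4160 × log₂(0.4160) - 0.5840 × log₂(0.5840)
H(p) = 0.9795
C = 1 - 0.9795 = 0.0205 bits/use


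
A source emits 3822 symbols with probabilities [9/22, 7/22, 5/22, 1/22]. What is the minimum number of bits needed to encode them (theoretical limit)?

Entropy H = 1.7417 bits/symbol
Minimum bits = H × n = 1.7417 × 3822
= 6656.72 bits


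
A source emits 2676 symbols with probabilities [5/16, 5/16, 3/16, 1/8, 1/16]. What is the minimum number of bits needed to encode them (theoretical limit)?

Entropy H = 2.1266 bits/symbol
Minimum bits = H × n = 2.1266 × 2676
= 5690.82 bits


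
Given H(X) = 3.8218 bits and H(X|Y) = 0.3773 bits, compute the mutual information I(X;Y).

I(X;Y) = H(X) - H(X|Y)
I(X;Y) = 3.8218 - 0.3773 = 3.4445 bits


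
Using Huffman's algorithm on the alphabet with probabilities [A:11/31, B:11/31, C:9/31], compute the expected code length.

Huffman tree construction:
Combine smallest probabilities repeatedly
Resulting codes:
  A: 11 (length 2)
  B: 0 (length 1)
  C: 10 (length 2)
Average length = Σ p(s) × length(s) = 1.6452 bits


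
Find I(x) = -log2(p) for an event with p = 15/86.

Information content I(x) = -log₂(p(x))
I = -log₂(15/86) = -log₂(0.1744)
I = 2.5194 bits


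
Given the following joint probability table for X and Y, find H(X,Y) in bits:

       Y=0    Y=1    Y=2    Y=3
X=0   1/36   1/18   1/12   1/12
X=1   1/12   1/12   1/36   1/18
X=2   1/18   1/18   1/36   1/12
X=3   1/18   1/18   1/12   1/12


H(X,Y) = -Σ p(x,y) log₂ p(x,y)
  p(0,0)=1/36: -0.0278 × log₂(0.0278) = 0.1436
  p(0,1)=1/18: -0.0556 × log₂(0.0556) = 0.2317
  p(0,2)=1/12: -0.0833 × log₂(0.0833) = 0.2987
  p(0,3)=1/12: -0.0833 × log₂(0.0833) = 0.2987
  p(1,0)=1/12: -0.0833 × log₂(0.0833) = 0.2987
  p(1,1)=1/12: -0.0833 × log₂(0.0833) = 0.2987
  p(1,2)=1/36: -0.0278 × log₂(0.0278) = 0.1436
  p(1,3)=1/18: -0.0556 × log₂(0.0556) = 0.2317
  p(2,0)=1/18: -0.0556 × log₂(0.0556) = 0.2317
  p(2,1)=1/18: -0.0556 × log₂(0.0556) = 0.2317
  p(2,2)=1/36: -0.0278 × log₂(0.0278) = 0.1436
  p(2,3)=1/12: -0.0833 × log₂(0.0833) = 0.2987
  p(3,0)=1/18: -0.0556 × log₂(0.0556) = 0.2317
  p(3,1)=1/18: -0.0556 × log₂(0.0556) = 0.2317
  p(3,2)=1/12: -0.0833 × log₂(0.0833) = 0.2987
  p(3,3)=1/12: -0.0833 × log₂(0.0833) = 0.2987
H(X,Y) = 3.9120 bits


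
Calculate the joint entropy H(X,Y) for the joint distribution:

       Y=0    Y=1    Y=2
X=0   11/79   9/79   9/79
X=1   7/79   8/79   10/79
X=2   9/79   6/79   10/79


H(X,Y) = -Σ p(x,y) log₂ p(x,y)
  p(0,0)=11/79: -0.1392 × log₂(0.1392) = 0.3960
  p(0,1)=9/79: -0.1139 × log₂(0.1139) = 0.3570
  p(0,2)=9/79: -0.1139 × log₂(0.1139) = 0.3570
  p(1,0)=7/79: -0.0886 × log₂(0.0886) = 0.3098
  p(1,1)=8/79: -0.1013 × log₂(0.1013) = 0.3346
  p(1,2)=10/79: -0.1266 × log₂(0.1266) = 0.3774
  p(2,0)=9/79: -0.1139 × log₂(0.1139) = 0.3570
  p(2,1)=6/79: -0.0759 × log₂(0.0759) = 0.2824
  p(2,2)=10/79: -0.1266 × log₂(0.1266) = 0.3774
H(X,Y) = 3.1488 bits


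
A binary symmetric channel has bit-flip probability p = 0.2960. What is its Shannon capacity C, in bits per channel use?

For BSC with error probability p:
C = 1 - H(p) where H(p) is binary entropy
H(0.2960) = -0.2960 × log₂(0.2960) - 0.7040 × log₂(0.7040)
H(p) = 0.8763
C = 1 - 0.8763 = 0.1237 bits/use


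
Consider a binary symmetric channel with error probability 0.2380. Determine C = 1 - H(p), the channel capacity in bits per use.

For BSC with error probability p:
C = 1 - H(p) where H(p) is binary entropy
H(0.2380) = -0.2380 × log₂(0.2380) - 0.7620 × log₂(0.7620)
H(p) = 0.7917
C = 1 - 0.7917 = 0.2083 bits/use


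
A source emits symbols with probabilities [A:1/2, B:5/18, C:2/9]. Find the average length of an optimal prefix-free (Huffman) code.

Huffman tree construction:
Combine smallest probabilities repeatedly
Resulting codes:
  A: 0 (length 1)
  B: 11 (length 2)
  C: 10 (length 2)
Average length = Σ p(s) × length(s) = 1.5000 bits


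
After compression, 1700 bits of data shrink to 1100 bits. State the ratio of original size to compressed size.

Compression ratio = Original / Compressed
= 1700 / 1100 = 1.55:1


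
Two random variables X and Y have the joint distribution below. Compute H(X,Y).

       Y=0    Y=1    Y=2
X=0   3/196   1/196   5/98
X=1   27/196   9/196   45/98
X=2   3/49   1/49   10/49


H(X,Y) = -Σ p(x,y) log₂ p(x,y)
  p(0,0)=3/196: -0.0153 × log₂(0.0153) = 0.0923
  p(0,1)=1/196: -0.0051 × log₂(0.0051) = 0.0389
  p(0,2)=5/98: -0.0510 × log₂(0.0510) = 0.2190
  p(1,0)=27/196: -0.1378 × log₂(0.1378) = 0.3940
  p(1,1)=9/196: -0.0459 × log₂(0.0459) = 0.2041
  p(1,2)=45/98: -0.4592 × log₂(0.4592) = 0.5156
  p(2,0)=3/49: -0.0612 × log₂(0.0612) = 0.2467
  p(2,1)=1/49: -0.0204 × log₂(0.0204) = 0.1146
  p(2,2)=10/49: -0.2041 × log₂(0.2041) = 0.4679
H(X,Y) = 2.2930 bits


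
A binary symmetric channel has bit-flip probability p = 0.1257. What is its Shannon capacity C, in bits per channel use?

For BSC with error probability p:
C = 1 - H(p) where H(p) is binary entropy
H(0.1257) = -0.1257 × log₂(0.1257) - 0.8743 × log₂(0.8743)
H(p) = 0.5455
C = 1 - 0.5455 = 0.4545 bits/use


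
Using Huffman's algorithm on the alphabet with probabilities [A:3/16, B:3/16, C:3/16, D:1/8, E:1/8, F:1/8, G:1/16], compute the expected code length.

Huffman tree construction:
Combine smallest probabilities repeatedly
Resulting codes:
  A: 110 (length 3)
  B: 111 (length 3)
  C: 00 (length 2)
  D: 011 (length 3)
  E: 100 (length 3)
  F: 101 (length 3)
  G: 010 (length 3)
Average length = Σ p(s) × length(s) = 2.8125 bits


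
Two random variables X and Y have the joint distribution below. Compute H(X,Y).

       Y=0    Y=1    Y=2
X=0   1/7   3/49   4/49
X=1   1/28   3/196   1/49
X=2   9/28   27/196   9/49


H(X,Y) = -Σ p(x,y) log₂ p(x,y)
  p(0,0)=1/7: -0.1429 × log₂(0.1429) = 0.4011
  p(0,1)=3/49: -0.0612 × log₂(0.0612) = 0.2467
  p(0,2)=4/49: -0.0816 × log₂(0.0816) = 0.2951
  p(1,0)=1/28: -0.0357 × log₂(0.0357) = 0.1717
  p(1,1)=3/196: -0.0153 × log₂(0.0153) = 0.0923
  p(1,2)=1/49: -0.0204 × log₂(0.0204) = 0.1146
  p(2,0)=9/28: -0.3214 × log₂(0.3214) = 0.5263
  p(2,1)=27/196: -0.1378 × log₂(0.1378) = 0.3940
  p(2,2)=9/49: -0.1837 × log₂(0.1837) = 0.4490
H(X,Y) = 2.6907 bits


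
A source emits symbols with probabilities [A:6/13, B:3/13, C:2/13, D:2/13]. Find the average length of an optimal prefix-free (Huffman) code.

Huffman tree construction:
Combine smallest probabilities repeatedly
Resulting codes:
  A: 0 (length 1)
  B: 10 (length 2)
  C: 110 (length 3)
  D: 111 (length 3)
Average length = Σ p(s) × length(s) = 1.8462 bits


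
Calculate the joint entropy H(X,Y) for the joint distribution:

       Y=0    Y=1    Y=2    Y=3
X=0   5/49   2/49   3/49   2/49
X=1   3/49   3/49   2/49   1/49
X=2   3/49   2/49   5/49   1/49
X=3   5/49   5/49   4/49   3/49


H(X,Y) = -Σ p(x,y) log₂ p(x,y)
  p(0,0)=5/49: -0.1020 × log₂(0.1020) = 0.3360
  p(0,1)=2/49: -0.0408 × log₂(0.0408) = 0.1884
  p(0,2)=3/49: -0.0612 × log₂(0.0612) = 0.2467
  p(0,3)=2/49: -0.0408 × log₂(0.0408) = 0.1884
  p(1,0)=3/49: -0.0612 × log₂(0.0612) = 0.2467
  p(1,1)=3/49: -0.0612 × log₂(0.0612) = 0.2467
  p(1,2)=2/49: -0.0408 × log₂(0.0408) = 0.1884
  p(1,3)=1/49: -0.0204 × log₂(0.0204) = 0.1146
  p(2,0)=3/49: -0.0612 × log₂(0.0612) = 0.2467
  p(2,1)=2/49: -0.0408 × log₂(0.0408) = 0.1884
  p(2,2)=5/49: -0.1020 × log₂(0.1020) = 0.3360
  p(2,3)=1/49: -0.0204 × log₂(0.0204) = 0.1146
  p(3,0)=5/49: -0.1020 × log₂(0.1020) = 0.3360
  p(3,1)=5/49: -0.1020 × log₂(0.1020) = 0.3360
  p(3,2)=4/49: -0.0816 × log₂(0.0816) = 0.2951
  p(3,3)=3/49: -0.0612 × log₂(0.0612) = 0.2467
H(X,Y) = 3.8553 bits


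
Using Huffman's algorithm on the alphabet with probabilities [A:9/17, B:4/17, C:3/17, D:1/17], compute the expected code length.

Huffman tree construction:
Combine smallest probabilities repeatedly
Resulting codes:
  A: 1 (length 1)
  B: 00 (length 2)
  C: 011 (length 3)
  D: 010 (length 3)
Average length = Σ p(s) × length(s) = 1.7059 bits


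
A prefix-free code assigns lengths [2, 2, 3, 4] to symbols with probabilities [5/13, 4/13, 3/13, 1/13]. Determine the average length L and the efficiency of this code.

Average length L = Σ p_i × l_i = 2.3846 bits
Entropy H = 1.8262 bits
Efficiency η = H/L × 100% = 76.58%


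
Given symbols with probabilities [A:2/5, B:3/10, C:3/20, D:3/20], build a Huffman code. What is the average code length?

Huffman tree construction:
Combine smallest probabilities repeatedly
Resulting codes:
  A: 0 (length 1)
  B: 10 (length 2)
  C: 110 (length 3)
  D: 111 (length 3)
Average length = Σ p(s) × length(s) = 1.9000 bits


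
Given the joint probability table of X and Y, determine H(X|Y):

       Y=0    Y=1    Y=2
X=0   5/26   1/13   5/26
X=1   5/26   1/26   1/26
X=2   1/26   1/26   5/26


H(X|Y) = Σ_y p(y) H(X|Y=y)
  p(Y=0) = 11/26, H(X|Y=0) = 1.3486
  p(Y=1) = 2/13, H(X|Y=1) = 1.5000
  p(Y=2) = 11/26, H(X|Y=2) = 1.3486
H(X|Y) = 0.4231×1.3486 + 0.1538×1.5000 + 0.4231×1.3486 = 1.3719 bits


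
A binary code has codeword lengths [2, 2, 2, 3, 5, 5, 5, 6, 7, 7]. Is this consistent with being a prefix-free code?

Kraft inequality: Σ 2^(-l_i) ≤ 1 for prefix-free code
Calculating: 2^(-2) + 2^(-2) + 2^(-2) + 2^(-3) + 2^(-5) + 2^(-5) + 2^(-5) + 2^(-6) + 2^(-7) + 2^(-7)
= 0.25 + 0.25 + 0.25 + 0.125 + 0.03125 + 0.03125 + 0.03125 + 0.015625 + 0.0078125 + 0.0078125
= 1.0000
Since 1.0000 ≤ 1, prefix-free code exists


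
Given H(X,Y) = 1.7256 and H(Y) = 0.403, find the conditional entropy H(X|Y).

Chain rule: H(X,Y) = H(X|Y) + H(Y)
H(X|Y) = H(X,Y) - H(Y) = 1.7256 - 0.403 = 1.3226 bits


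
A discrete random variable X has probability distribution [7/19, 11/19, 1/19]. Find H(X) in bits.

H(X) = -Σ p(x) log₂ p(x)
  -7/19 × log₂(7/19) = 0.5307
  -11/19 × log₂(11/19) = 0.4565
  -1/19 × log₂(1/19) = 0.2236
H(X) = 1.2108 bits


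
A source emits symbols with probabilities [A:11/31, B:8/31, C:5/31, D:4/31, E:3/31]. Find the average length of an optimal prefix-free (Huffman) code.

Huffman tree construction:
Combine smallest probabilities repeatedly
Resulting codes:
  A: 11 (length 2)
  B: 10 (length 2)
  C: 00 (length 2)
  D: 011 (length 3)
  E: 010 (length 3)
Average length = Σ p(s) × length(s) = 2.2258 bits


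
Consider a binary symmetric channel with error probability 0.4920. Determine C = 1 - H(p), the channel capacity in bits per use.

For BSC with error probability p:
C = 1 - H(p) where H(p) is binary entropy
H(0.4920) = -0.4920 × log₂(0.4920) - 0.5080 × log₂(0.5080)
H(p) = 0.9998
C = 1 - 0.9998 = 0.0002 bits/use


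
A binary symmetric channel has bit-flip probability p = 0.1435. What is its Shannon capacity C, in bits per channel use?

For BSC with error probability p:
C = 1 - H(p) where H(p) is binary entropy
H(0.1435) = -0.1435 × log₂(0.1435) - 0.8565 × log₂(0.8565)
H(p) = 0.5933
C = 1 - 0.5933 = 0.4067 bits/use


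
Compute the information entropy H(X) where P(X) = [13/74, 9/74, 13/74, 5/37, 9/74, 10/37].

H(X) = -Σ p(x) log₂ p(x)
  -13/74 × log₂(13/74) = 0.4408
  -9/74 × log₂(9/74) = 0.3697
  -13/74 × log₂(13/74) = 0.4408
  -5/37 × log₂(5/37) = 0.3902
  -9/74 × log₂(9/74) = 0.3697
  -10/37 × log₂(10/37) = 0.5101
H(X) = 2.5212 bits


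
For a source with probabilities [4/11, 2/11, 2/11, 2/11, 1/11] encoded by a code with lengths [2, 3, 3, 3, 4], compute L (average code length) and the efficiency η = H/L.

Average length L = Σ p_i × l_i = 2.7273 bits
Entropy H = 2.1867 bits
Efficiency η = H/L × 100% = 80.18%


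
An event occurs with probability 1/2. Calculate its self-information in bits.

Information content I(x) = -log₂(p(x))
I = -log₂(1/2) = -log₂(0.5000)
I = 1.0000 bits


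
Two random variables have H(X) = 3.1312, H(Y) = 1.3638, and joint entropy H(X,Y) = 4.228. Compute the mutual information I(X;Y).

I(X;Y) = H(X) + H(Y) - H(X,Y)
I(X;Y) = 3.1312 + 1.3638 - 4.228 = 0.267 bits


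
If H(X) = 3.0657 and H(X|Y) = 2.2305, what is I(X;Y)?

I(X;Y) = H(X) - H(X|Y)
I(X;Y) = 3.0657 - 2.2305 = 0.8352 bits


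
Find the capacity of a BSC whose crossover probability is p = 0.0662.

For BSC with error probability p:
C = 1 - H(p) where H(p) is binary entropy
H(0.0662) = -0.0662 × log₂(0.0662) - 0.9338 × log₂(0.9338)
H(p) = 0.3516
C = 1 - 0.3516 = 0.6484 bits/use


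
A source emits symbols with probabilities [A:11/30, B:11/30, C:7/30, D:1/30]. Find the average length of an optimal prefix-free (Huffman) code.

Huffman tree construction:
Combine smallest probabilities repeatedly
Resulting codes:
  A: 11 (length 2)
  B: 0 (length 1)
  C: 101 (length 3)
  D: 100 (length 3)
Average length = Σ p(s) × length(s) = 1.9000 bits


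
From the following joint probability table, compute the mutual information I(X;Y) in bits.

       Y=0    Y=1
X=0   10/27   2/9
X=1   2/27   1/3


H(X) = 0.9751, H(Y) = 0.9911, H(X,Y) = 1.8194
I(X;Y) = H(X) + H(Y) - H(X,Y) = 0.1468 bits


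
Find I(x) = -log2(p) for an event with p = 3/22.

Information content I(x) = -log₂(p(x))
I = -log₂(3/22) = -log₂(0.1364)
I = 2.8745 bits


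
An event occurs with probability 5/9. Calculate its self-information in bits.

Information content I(x) = -log₂(p(x))
I = -log₂(5/9) = -log₂(0.5556)
I = 0.8480 bits


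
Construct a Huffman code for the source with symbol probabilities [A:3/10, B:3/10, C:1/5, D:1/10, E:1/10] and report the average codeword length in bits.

Huffman tree construction:
Combine smallest probabilities repeatedly
Resulting codes:
  A: 10 (length 2)
  B: 11 (length 2)
  C: 00 (length 2)
  D: 010 (length 3)
  E: 011 (length 3)
Average length = Σ p(s) × length(s) = 2.2000 bits


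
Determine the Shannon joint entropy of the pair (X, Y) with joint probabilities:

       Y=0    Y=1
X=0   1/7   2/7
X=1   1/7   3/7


H(X,Y) = -Σ p(x,y) log₂ p(x,y)
  p(0,0)=1/7: -0.1429 × log₂(0.1429) = 0.4011
  p(0,1)=2/7: -0.2857 × log₂(0.2857) = 0.5164
  p(1,0)=1/7: -0.1429 × log₂(0.1429) = 0.4011
  p(1,1)=3/7: -0.4286 × log₂(0.4286) = 0.5239
H(X,Y) = 1.8424 bits


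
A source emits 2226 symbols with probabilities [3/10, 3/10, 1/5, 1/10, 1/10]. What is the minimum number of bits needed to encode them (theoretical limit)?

Entropy H = 2.1710 bits/symbol
Minimum bits = H × n = 2.1710 × 2226
= 4832.54 bits


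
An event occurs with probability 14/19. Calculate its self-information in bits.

Information content I(x) = -log₂(p(x))
I = -log₂(14/19) = -log₂(0.7368)
I = 0.4406 bits


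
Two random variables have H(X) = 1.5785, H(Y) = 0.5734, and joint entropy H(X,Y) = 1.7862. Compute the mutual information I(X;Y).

I(X;Y) = H(X) + H(Y) - H(X,Y)
I(X;Y) = 1.5785 + 0.5734 - 1.7862 = 0.3657 bits


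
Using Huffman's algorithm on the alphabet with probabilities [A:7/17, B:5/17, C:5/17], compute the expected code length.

Huffman tree construction:
Combine smallest probabilities repeatedly
Resulting codes:
  A: 0 (length 1)
  B: 10 (length 2)
  C: 11 (length 2)
Average length = Σ p(s) × length(s) = 1.5882 bits


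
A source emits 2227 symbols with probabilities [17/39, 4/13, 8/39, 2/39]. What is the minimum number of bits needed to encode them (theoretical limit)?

Entropy H = 1.7340 bits/symbol
Minimum bits = H × n = 1.7340 × 2227
= 3861.52 bits


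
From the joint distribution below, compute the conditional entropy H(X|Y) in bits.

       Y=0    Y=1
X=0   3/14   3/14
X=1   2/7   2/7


H(X|Y) = Σ_y p(y) H(X|Y=y)
  p(Y=0) = 1/2, H(X|Y=0) = 0.9852
  p(Y=1) = 1/2, H(X|Y=1) = 0.9852
H(X|Y) = 0.5000×0.9852 + 0.5000×0.9852 = 0.9852 bits


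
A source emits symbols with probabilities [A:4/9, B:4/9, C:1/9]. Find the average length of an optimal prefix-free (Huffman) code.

Huffman tree construction:
Combine smallest probabilities repeatedly
Resulting codes:
  A: 11 (length 2)
  B: 0 (length 1)
  C: 10 (length 2)
Average length = Σ p(s) × length(s) = 1.5556 bits


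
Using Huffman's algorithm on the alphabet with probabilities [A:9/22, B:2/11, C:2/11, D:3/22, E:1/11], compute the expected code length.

Huffman tree construction:
Combine smallest probabilities repeatedly
Resulting codes:
  A: 0 (length 1)
  B: 110 (length 3)
  C: 111 (length 3)
  D: 101 (length 3)
  E: 100 (length 3)
Average length = Σ p(s) × length(s) = 2.1818 bits


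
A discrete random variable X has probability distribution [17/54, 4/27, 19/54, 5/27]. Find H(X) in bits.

H(X) = -Σ p(x) log₂ p(x)
  -17/54 × log₂(17/54) = 0.5249
  -4/27 × log₂(4/27) = 0.4081
  -19/54 × log₂(19/54) = 0.5302
  -5/27 × log₂(5/27) = 0.4505
H(X) = 1.9138 bits


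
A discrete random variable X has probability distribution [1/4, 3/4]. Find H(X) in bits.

H(X) = -Σ p(x) log₂ p(x)
  -1/4 × log₂(1/4) = 0.5000
  -3/4 × log₂(3/4) = 0.3113
H(X) = 0.8113 bits


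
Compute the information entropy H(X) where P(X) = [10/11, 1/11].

H(X) = -Σ p(x) log₂ p(x)
  -10/11 × log₂(10/11) = 0.1250
  -1/11 × log₂(1/11) = 0.3145
H(X) = 0.4395 bits


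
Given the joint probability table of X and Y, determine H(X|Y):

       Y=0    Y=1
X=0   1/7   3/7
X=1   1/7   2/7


H(X|Y) = Σ_y p(y) H(X|Y=y)
  p(Y=0) = 2/7, H(X|Y=0) = 1.0000
  p(Y=1) = 5/7, H(X|Y=1) = 0.9710
H(X|Y) = 0.2857×1.0000 + 0.7143×0.9710 = 0.9793 bits


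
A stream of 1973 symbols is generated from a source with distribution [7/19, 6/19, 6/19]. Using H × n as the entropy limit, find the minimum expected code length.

Entropy H = 1.5810 bits/symbol
Minimum bits = H × n = 1.5810 × 1973
= 3119.37 bits


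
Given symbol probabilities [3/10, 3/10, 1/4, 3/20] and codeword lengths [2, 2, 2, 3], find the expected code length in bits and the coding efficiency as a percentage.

Average length L = Σ p_i × l_i = 2.1500 bits
Entropy H = 1.9527 bits
Efficiency η = H/L × 100% = 90.82%


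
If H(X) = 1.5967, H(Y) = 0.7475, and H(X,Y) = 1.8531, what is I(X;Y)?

I(X;Y) = H(X) + H(Y) - H(X,Y)
I(X;Y) = 1.5967 + 0.7475 - 1.8531 = 0.4911 bits


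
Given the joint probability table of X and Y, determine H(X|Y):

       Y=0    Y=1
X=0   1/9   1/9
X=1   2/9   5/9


H(X|Y) = Σ_y p(y) H(X|Y=y)
  p(Y=0) = 1/3, H(X|Y=0) = 0.9183
  p(Y=1) = 2/3, H(X|Y=1) = 0.6500
H(X|Y) = 0.3333×0.9183 + 0.6667×0.6500 = 0.7394 bits


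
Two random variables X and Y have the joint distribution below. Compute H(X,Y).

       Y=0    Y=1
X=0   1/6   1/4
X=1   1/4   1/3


H(X,Y) = -Σ p(x,y) log₂ p(x,y)
  p(0,0)=1/6: -0.1667 × log₂(0.1667) = 0.4308
  p(0,1)=1/4: -0.2500 × log₂(0.2500) = 0.5000
  p(1,0)=1/4: -0.2500 × log₂(0.2500) = 0.5000
  p(1,1)=1/3: -0.3333 × log₂(0.3333) = 0.5283
H(X,Y) = 1.9591 bits


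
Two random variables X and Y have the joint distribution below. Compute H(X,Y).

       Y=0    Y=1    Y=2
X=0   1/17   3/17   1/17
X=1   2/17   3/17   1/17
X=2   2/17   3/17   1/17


H(X,Y) = -Σ p(x,y) log₂ p(x,y)
  p(0,0)=1/17: -0.0588 × log₂(0.0588) = 0.2404
  p(0,1)=3/17: -0.1765 × log₂(0.1765) = 0.4416
  p(0,2)=1/17: -0.0588 × log₂(0.0588) = 0.2404
  p(1,0)=2/17: -0.1176 × log₂(0.1176) = 0.3632
  p(1,1)=3/17: -0.1765 × log₂(0.1765) = 0.4416
  p(1,2)=1/17: -0.0588 × log₂(0.0588) = 0.2404
  p(2,0)=2/17: -0.1176 × log₂(0.1176) = 0.3632
  p(2,1)=3/17: -0.1765 × log₂(0.1765) = 0.4416
  p(2,2)=1/17: -0.0588 × log₂(0.0588) = 0.2404
H(X,Y) = 3.0131 bits


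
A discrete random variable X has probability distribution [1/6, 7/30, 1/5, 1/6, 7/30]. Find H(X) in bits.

H(X) = -Σ p(x) log₂ p(x)
  -1/6 × log₂(1/6) = 0.4308
  -7/30 × log₂(7/30) = 0.4899
  -1/5 × log₂(1/5) = 0.4644
  -1/6 × log₂(1/6) = 0.4308
  -7/30 × log₂(7/30) = 0.4899
H(X) = 2.3058 bits


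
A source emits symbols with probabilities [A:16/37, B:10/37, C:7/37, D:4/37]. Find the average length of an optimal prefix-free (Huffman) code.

Huffman tree construction:
Combine smallest probabilities repeatedly
Resulting codes:
  A: 0 (length 1)
  B: 10 (length 2)
  C: 111 (length 3)
  D: 110 (length 3)
Average length = Σ p(s) × length(s) = 1.8649 bits


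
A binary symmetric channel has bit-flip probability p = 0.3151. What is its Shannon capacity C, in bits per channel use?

For BSC with error probability p:
C = 1 - H(p) where H(p) is binary entropy
H(0.3151) = -0.3151 × log₂(0.3151) - 0.6849 × log₂(0.6849)
H(p) = 0.8990
C = 1 - 0.8990 = 0.1010 bits/use


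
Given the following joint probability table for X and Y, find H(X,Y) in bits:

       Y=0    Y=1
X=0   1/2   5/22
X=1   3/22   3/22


H(X,Y) = -Σ p(x,y) log₂ p(x,y)
  p(0,0)=1/2: -0.5000 × log₂(0.5000) = 0.5000
  p(0,1)=5/22: -0.2273 × log₂(0.2273) = 0.4858
  p(1,0)=3/22: -0.1364 × log₂(0.1364) = 0.3920
  p(1,1)=3/22: -0.1364 × log₂(0.1364) = 0.3920
H(X,Y) = 1.7697 bits


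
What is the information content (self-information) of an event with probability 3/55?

Information content I(x) = -log₂(p(x))
I = -log₂(3/55) = -log₂(0.0545)
I = 4.1964 bits


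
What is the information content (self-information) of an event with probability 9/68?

Information content I(x) = -log₂(p(x))
I = -log₂(9/68) = -log₂(0.1324)
I = 2.9175 bits


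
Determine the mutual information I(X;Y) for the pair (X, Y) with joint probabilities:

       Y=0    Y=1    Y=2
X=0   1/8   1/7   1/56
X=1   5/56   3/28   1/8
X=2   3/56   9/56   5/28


H(X) = 1.5722, H(Y) = 1.5626, H(X,Y) = 3.0051
I(X;Y) = H(X) + H(Y) - H(X,Y) = 0.1298 bits


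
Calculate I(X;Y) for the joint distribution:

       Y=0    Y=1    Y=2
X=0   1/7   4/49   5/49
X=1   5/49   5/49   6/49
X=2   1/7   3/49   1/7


H(X) = 1.5844, H(Y) = 1.5578, H(X,Y) = 3.1239
I(X;Y) = H(X) + H(Y) - H(X,Y) = 0.0182 bits


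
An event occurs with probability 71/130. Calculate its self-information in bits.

Information content I(x) = -log₂(p(x))
I = -log₂(71/130) = -log₂(0.5462)
I = 0.8726 bits


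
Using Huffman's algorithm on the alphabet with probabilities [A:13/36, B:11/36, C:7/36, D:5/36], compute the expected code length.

Huffman tree construction:
Combine smallest probabilities repeatedly
Resulting codes:
  A: 0 (length 1)
  B: 10 (length 2)
  C: 111 (length 3)
  D: 110 (length 3)
Average length = Σ p(s) × length(s) = 1.9722 bits


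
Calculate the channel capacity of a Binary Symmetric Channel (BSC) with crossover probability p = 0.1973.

For BSC with error probability p:
C = 1 - H(p) where H(p) is binary entropy
H(0.1973) = -0.1973 × log₂(0.1973) - 0.8027 × log₂(0.8027)
H(p) = 0.7165
C = 1 - 0.7165 = 0.2835 bits/use


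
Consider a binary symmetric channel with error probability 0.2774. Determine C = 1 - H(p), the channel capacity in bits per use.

For BSC with error probability p:
C = 1 - H(p) where H(p) is binary entropy
H(0.2774) = -0.2774 × log₂(0.2774) - 0.7226 × log₂(0.7226)
H(p) = 0.8519
C = 1 - 0.8519 = 0.1481 bits/use


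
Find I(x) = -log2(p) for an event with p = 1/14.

Information content I(x) = -log₂(p(x))
I = -log₂(1/14) = -log₂(0.0714)
I = 3.8074 bits


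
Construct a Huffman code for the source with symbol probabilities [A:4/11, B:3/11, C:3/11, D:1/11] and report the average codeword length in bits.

Huffman tree construction:
Combine smallest probabilities repeatedly
Resulting codes:
  A: 11 (length 2)
  B: 01 (length 2)
  C: 10 (length 2)
  D: 00 (length 2)
Average length = Σ p(s) × length(s) = 2.0000 bits


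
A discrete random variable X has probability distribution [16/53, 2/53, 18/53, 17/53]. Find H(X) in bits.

H(X) = -Σ p(x) log₂ p(x)
  -16/53 × log₂(16/53) = 0.5216
  -2/53 × log₂(2/53) = 0.1784
  -18/53 × log₂(18/53) = 0.5291
  -17/53 × log₂(17/53) = 0.5262
H(X) = 1.7554 bits


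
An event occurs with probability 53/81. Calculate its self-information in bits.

Information content I(x) = -log₂(p(x))
I = -log₂(53/81) = -log₂(0.6543)
I = 0.6119 bits


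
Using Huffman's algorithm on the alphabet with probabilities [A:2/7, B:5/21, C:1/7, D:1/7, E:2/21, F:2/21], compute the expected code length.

Huffman tree construction:
Combine smallest probabilities repeatedly
Resulting codes:
  A: 10 (length 2)
  B: 01 (length 2)
  C: 110 (length 3)
  D: 111 (length 3)
  E: 000 (length 3)
  F: 001 (length 3)
Average length = Σ p(s) × length(s) = 2.4762 bits


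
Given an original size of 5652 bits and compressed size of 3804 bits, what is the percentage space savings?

Space savings = (1 - Compressed/Original) × 100%
= (1 - 3804/5652) × 100%
= 32.70%


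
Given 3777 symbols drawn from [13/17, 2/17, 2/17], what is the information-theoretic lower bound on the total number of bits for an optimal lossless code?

Entropy H = 1.0224 bits/symbol
Minimum bits = H × n = 1.0224 × 3777
= 3861.68 bits


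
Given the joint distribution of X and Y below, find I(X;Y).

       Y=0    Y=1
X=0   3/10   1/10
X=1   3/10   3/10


H(X) = 0.9710, H(Y) = 0.9710, H(X,Y) = 1.8955
I(X;Y) = H(X) + H(Y) - H(X,Y) = 0.0464 bits


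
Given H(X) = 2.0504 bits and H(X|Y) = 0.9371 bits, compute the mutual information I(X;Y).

I(X;Y) = H(X) - H(X|Y)
I(X;Y) = 2.0504 - 0.9371 = 1.1133 bits


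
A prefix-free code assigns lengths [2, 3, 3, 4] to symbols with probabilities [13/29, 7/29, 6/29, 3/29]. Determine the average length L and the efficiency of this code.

Average length L = Σ p_i × l_i = 2.6552 bits
Entropy H = 1.8227 bits
Efficiency η = H/L × 100% = 68.65%


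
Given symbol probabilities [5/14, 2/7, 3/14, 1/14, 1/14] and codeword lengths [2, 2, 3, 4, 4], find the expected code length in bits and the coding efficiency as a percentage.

Average length L = Σ p_i × l_i = 2.5000 bits
Entropy H = 2.0670 bits
Efficiency η = H/L × 100% = 82.68%


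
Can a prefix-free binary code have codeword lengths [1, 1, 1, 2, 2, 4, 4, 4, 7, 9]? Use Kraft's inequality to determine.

Kraft inequality: Σ 2^(-l_i) ≤ 1 for prefix-free code
Calculating: 2^(-1) + 2^(-1) + 2^(-1) + 2^(-2) + 2^(-2) + 2^(-4) + 2^(-4) + 2^(-4) + 2^(-7) + 2^(-9)
= 0.5 + 0.5 + 0.5 + 0.25 + 0.25 + 0.0625 + 0.0625 + 0.0625 + 0.0078125 + 0.001953125
= 2.1973
Since 2.1973 > 1, prefix-free code does not exist


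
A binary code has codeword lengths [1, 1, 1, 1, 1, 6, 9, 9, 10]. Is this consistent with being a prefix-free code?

Kraft inequality: Σ 2^(-l_i) ≤ 1 for prefix-free code
Calculating: 2^(-1) + 2^(-1) + 2^(-1) + 2^(-1) + 2^(-1) + 2^(-6) + 2^(-9) + 2^(-9) + 2^(-10)
= 0.5 + 0.5 + 0.5 + 0.5 + 0.5 + 0.015625 + 0.001953125 + 0.001953125 + 0.0009765625
= 2.5205
Since 2.5205 > 1, prefix-free code does not exist


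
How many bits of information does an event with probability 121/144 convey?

Information content I(x) = -log₂(p(x))
I = -log₂(121/144) = -log₂(0.8403)
I = 0.2511 bits


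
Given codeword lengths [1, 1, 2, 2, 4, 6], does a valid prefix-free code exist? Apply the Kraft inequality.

Kraft inequality: Σ 2^(-l_i) ≤ 1 for prefix-free code
Calculating: 2^(-1) + 2^(-1) + 2^(-2) + 2^(-2) + 2^(-4) + 2^(-6)
= 0.5 + 0.5 + 0.25 + 0.25 + 0.0625 + 0.015625
= 1.5781
Since 1.5781 > 1, prefix-free code does not exist


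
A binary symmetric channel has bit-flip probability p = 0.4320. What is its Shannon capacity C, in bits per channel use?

For BSC with error probability p:
C = 1 - H(p) where H(p) is binary entropy
H(0.4320) = -0.4320 × log₂(0.4320) - 0.5680 × log₂(0.5680)
H(p) = 0.9866
C = 1 - 0.9866 = 0.0134 bits/use


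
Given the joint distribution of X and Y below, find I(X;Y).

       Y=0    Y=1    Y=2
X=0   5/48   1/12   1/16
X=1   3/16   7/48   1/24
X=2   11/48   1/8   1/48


H(X) = 1.5613, H(Y) = 1.3955, H(X,Y) = 2.9160
I(X;Y) = H(X) + H(Y) - H(X,Y) = 0.0408 bits


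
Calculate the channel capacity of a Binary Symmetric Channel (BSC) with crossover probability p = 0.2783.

For BSC with error probability p:
C = 1 - H(p) where H(p) is binary entropy
H(0.2783) = -0.2783 × log₂(0.2783) - 0.7217 × log₂(0.7217)
H(p) = 0.8531
C = 1 - 0.8531 = 0.1469 bits/use


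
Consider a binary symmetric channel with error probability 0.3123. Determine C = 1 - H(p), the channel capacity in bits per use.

For BSC with error probability p:
C = 1 - H(p) where H(p) is binary entropy
H(0.3123) = -0.3123 × log₂(0.3123) - 0.6877 × log₂(0.6877)
H(p) = 0.8958
C = 1 - 0.8958 = 0.1042 bits/use


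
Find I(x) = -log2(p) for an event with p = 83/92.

Information content I(x) = -log₂(p(x))
I = -log₂(83/92) = -log₂(0.9022)
I = 0.1485 bits


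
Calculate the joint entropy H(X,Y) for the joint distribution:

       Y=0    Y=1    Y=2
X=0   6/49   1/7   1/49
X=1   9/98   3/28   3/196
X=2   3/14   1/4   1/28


H(X,Y) = -Σ p(x,y) log₂ p(x,y)
  p(0,0)=6/49: -0.1224 × log₂(0.1224) = 0.3710
  p(0,1)=1/7: -0.1429 × log₂(0.1429) = 0.4011
  p(0,2)=1/49: -0.0204 × log₂(0.0204) = 0.1146
  p(1,0)=9/98: -0.0918 × log₂(0.0918) = 0.3164
  p(1,1)=3/28: -0.1071 × log₂(0.1071) = 0.3453
  p(1,2)=3/196: -0.0153 × log₂(0.0153) = 0.0923
  p(2,0)=3/14: -0.2143 × log₂(0.2143) = 0.4762
  p(2,1)=1/4: -0.2500 × log₂(0.2500) = 0.5000
  p(2,2)=1/28: -0.0357 × log₂(0.0357) = 0.1717
H(X,Y) = 2.7885 bits


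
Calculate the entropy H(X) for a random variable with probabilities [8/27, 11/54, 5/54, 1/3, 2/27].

H(X) = -Σ p(x) log₂ p(x)
  -8/27 × log₂(8/27) = 0.5200
  -11/54 × log₂(11/54) = 0.4676
  -5/54 × log₂(5/54) = 0.3179
  -1/3 × log₂(1/3) = 0.5283
  -2/27 × log₂(2/27) = 0.2781
H(X) = 2.1119 bits


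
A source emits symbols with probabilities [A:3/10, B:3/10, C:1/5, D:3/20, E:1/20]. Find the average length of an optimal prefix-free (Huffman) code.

Huffman tree construction:
Combine smallest probabilities repeatedly
Resulting codes:
  A: 10 (length 2)
  B: 11 (length 2)
  C: 00 (length 2)
  D: 011 (length 3)
  E: 010 (length 3)
Average length = Σ p(s) × length(s) = 2.2000 bits
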